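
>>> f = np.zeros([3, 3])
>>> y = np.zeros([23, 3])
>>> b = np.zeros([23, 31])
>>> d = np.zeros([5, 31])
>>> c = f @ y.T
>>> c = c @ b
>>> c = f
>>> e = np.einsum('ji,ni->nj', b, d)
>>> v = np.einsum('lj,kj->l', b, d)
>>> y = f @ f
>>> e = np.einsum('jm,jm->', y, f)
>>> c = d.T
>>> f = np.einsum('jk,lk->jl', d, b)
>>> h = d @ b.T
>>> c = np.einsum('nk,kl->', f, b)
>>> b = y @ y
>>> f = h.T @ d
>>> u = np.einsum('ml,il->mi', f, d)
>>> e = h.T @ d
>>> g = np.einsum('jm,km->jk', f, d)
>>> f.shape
(23, 31)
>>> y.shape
(3, 3)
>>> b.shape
(3, 3)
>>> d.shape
(5, 31)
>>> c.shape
()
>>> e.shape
(23, 31)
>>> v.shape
(23,)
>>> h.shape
(5, 23)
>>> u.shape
(23, 5)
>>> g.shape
(23, 5)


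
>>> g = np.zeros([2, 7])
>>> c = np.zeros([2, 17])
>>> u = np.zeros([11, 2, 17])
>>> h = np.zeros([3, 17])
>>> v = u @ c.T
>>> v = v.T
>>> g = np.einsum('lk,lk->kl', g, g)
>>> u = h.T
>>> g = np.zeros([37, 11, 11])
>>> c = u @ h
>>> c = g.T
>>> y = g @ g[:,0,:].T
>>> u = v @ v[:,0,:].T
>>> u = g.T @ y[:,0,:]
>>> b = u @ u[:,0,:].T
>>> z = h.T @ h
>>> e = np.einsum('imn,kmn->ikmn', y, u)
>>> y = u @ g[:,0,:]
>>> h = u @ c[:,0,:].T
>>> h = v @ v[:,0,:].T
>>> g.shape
(37, 11, 11)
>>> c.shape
(11, 11, 37)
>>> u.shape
(11, 11, 37)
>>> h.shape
(2, 2, 2)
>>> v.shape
(2, 2, 11)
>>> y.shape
(11, 11, 11)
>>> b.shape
(11, 11, 11)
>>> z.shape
(17, 17)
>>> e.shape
(37, 11, 11, 37)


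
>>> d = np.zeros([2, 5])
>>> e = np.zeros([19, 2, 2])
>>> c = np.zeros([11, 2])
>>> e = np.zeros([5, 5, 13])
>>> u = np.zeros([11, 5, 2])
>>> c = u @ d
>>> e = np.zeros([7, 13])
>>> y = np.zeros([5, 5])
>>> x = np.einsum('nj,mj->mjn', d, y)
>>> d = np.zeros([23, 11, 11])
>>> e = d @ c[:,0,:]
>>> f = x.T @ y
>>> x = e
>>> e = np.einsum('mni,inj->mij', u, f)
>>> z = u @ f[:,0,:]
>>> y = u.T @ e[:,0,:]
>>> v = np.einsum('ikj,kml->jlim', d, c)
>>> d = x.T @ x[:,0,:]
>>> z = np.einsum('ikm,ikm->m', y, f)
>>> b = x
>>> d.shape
(5, 11, 5)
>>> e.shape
(11, 2, 5)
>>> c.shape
(11, 5, 5)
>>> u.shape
(11, 5, 2)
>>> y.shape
(2, 5, 5)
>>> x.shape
(23, 11, 5)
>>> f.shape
(2, 5, 5)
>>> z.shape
(5,)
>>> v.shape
(11, 5, 23, 5)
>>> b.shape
(23, 11, 5)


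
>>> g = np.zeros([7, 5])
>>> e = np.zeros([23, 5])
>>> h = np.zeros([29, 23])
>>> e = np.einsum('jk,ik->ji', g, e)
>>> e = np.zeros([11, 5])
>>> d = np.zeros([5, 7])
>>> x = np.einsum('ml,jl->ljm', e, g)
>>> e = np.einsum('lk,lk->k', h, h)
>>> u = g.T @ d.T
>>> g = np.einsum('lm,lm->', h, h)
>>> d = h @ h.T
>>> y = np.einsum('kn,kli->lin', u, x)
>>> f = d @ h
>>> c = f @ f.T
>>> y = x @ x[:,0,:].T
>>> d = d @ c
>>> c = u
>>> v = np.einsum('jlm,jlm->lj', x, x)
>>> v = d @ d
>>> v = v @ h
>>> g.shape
()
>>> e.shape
(23,)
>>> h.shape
(29, 23)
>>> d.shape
(29, 29)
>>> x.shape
(5, 7, 11)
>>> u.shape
(5, 5)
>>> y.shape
(5, 7, 5)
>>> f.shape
(29, 23)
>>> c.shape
(5, 5)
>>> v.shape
(29, 23)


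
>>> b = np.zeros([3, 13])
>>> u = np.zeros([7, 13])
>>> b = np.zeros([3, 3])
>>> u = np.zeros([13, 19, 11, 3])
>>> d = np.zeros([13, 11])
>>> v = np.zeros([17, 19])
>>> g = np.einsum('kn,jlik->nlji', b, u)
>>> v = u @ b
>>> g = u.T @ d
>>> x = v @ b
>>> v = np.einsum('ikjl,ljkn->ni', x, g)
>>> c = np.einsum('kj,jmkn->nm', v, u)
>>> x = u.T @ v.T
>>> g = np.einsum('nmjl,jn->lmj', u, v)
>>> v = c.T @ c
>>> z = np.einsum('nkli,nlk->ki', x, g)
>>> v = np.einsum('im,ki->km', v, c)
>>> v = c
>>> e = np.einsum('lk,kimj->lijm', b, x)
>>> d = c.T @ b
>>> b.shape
(3, 3)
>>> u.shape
(13, 19, 11, 3)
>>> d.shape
(19, 3)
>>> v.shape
(3, 19)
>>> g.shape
(3, 19, 11)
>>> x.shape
(3, 11, 19, 11)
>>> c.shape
(3, 19)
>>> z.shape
(11, 11)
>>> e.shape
(3, 11, 11, 19)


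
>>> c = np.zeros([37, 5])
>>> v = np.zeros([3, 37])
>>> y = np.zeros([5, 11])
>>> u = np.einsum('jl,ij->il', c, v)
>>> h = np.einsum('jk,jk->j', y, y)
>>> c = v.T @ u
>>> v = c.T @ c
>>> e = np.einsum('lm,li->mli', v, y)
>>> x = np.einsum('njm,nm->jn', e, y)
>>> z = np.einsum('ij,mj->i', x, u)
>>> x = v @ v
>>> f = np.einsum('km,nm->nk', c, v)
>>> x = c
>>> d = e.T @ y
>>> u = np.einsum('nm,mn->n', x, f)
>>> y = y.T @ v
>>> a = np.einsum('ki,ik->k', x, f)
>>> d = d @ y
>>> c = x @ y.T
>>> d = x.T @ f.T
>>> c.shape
(37, 11)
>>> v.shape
(5, 5)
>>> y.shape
(11, 5)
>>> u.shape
(37,)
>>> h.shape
(5,)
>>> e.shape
(5, 5, 11)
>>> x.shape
(37, 5)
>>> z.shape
(5,)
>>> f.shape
(5, 37)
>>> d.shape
(5, 5)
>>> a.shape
(37,)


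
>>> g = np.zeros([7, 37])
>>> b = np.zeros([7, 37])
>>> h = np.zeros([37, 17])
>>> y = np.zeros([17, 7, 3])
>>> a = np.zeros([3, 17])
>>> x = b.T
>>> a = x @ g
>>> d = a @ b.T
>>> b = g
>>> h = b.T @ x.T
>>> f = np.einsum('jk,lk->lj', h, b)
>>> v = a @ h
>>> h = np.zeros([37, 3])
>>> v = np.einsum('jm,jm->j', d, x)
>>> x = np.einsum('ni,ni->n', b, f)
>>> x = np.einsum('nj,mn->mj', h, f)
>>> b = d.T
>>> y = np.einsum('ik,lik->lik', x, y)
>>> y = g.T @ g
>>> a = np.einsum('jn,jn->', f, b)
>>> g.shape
(7, 37)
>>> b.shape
(7, 37)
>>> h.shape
(37, 3)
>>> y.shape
(37, 37)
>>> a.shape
()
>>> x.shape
(7, 3)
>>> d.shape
(37, 7)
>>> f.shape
(7, 37)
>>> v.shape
(37,)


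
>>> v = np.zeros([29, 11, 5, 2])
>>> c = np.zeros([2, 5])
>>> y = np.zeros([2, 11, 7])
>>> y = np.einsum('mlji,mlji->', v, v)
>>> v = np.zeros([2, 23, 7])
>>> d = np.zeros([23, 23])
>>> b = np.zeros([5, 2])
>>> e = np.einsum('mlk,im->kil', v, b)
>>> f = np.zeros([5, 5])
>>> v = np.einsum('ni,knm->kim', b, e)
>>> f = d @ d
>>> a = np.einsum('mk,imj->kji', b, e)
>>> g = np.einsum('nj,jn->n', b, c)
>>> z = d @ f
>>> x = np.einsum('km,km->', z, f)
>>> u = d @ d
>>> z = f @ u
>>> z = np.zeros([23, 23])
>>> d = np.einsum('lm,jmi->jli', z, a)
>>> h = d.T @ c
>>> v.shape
(7, 2, 23)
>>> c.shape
(2, 5)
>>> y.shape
()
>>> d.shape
(2, 23, 7)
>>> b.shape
(5, 2)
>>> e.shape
(7, 5, 23)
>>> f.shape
(23, 23)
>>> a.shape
(2, 23, 7)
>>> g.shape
(5,)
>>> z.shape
(23, 23)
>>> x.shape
()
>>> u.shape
(23, 23)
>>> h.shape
(7, 23, 5)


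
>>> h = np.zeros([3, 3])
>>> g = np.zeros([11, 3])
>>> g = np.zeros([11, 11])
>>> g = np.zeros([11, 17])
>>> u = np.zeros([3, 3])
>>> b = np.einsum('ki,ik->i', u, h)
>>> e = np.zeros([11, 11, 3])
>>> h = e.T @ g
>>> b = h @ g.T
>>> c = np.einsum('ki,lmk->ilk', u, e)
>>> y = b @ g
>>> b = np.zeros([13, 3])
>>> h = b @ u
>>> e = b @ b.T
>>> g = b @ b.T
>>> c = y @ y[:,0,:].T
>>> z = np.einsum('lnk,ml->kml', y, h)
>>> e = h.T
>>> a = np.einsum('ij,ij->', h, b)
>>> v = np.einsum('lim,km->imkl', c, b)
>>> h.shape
(13, 3)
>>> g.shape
(13, 13)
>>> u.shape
(3, 3)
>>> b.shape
(13, 3)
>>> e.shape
(3, 13)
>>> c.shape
(3, 11, 3)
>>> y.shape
(3, 11, 17)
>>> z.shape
(17, 13, 3)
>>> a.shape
()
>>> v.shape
(11, 3, 13, 3)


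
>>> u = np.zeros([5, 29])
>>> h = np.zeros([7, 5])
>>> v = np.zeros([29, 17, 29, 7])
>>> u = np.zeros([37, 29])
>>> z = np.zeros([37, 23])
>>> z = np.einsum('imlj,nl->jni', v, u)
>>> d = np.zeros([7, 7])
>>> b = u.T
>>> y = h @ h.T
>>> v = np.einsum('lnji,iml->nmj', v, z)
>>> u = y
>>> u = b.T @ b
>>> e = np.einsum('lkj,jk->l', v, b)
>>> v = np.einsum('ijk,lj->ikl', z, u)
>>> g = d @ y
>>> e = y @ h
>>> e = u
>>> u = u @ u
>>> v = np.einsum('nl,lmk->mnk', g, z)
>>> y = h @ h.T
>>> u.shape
(37, 37)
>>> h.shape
(7, 5)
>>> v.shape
(37, 7, 29)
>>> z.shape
(7, 37, 29)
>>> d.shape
(7, 7)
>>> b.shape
(29, 37)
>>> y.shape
(7, 7)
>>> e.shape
(37, 37)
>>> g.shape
(7, 7)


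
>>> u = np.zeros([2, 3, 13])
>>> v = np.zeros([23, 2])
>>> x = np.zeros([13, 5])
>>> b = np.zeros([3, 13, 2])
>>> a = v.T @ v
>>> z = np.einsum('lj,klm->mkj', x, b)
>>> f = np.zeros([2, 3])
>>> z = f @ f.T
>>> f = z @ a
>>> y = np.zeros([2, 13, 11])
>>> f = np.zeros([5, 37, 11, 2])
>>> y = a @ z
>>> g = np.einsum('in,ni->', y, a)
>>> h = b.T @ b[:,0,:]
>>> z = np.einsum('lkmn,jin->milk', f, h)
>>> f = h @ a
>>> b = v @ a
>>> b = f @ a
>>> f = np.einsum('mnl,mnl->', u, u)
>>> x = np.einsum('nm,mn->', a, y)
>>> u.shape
(2, 3, 13)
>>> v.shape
(23, 2)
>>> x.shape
()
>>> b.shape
(2, 13, 2)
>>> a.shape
(2, 2)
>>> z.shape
(11, 13, 5, 37)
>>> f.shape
()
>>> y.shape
(2, 2)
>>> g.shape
()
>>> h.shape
(2, 13, 2)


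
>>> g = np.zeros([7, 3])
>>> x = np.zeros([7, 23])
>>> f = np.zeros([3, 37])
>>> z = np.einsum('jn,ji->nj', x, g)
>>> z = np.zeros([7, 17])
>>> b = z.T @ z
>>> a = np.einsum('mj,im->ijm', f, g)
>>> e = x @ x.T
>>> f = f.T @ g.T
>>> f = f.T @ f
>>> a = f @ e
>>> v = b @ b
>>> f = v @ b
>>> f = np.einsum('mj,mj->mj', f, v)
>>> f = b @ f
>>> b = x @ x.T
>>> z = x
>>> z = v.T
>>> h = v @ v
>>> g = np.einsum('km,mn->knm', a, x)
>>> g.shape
(7, 23, 7)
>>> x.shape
(7, 23)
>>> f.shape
(17, 17)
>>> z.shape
(17, 17)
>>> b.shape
(7, 7)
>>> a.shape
(7, 7)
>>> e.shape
(7, 7)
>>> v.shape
(17, 17)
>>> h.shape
(17, 17)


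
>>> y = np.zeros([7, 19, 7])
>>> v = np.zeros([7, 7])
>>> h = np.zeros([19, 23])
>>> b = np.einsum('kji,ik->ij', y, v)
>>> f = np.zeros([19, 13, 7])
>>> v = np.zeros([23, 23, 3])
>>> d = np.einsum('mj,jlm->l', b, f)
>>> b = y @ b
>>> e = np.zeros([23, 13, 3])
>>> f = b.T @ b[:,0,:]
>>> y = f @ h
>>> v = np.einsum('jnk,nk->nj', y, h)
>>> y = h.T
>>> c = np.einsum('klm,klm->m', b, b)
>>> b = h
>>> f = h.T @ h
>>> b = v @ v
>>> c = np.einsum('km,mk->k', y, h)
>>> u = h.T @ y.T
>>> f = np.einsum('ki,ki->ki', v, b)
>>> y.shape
(23, 19)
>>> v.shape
(19, 19)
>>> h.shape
(19, 23)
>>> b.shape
(19, 19)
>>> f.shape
(19, 19)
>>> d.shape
(13,)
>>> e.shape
(23, 13, 3)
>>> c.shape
(23,)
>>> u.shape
(23, 23)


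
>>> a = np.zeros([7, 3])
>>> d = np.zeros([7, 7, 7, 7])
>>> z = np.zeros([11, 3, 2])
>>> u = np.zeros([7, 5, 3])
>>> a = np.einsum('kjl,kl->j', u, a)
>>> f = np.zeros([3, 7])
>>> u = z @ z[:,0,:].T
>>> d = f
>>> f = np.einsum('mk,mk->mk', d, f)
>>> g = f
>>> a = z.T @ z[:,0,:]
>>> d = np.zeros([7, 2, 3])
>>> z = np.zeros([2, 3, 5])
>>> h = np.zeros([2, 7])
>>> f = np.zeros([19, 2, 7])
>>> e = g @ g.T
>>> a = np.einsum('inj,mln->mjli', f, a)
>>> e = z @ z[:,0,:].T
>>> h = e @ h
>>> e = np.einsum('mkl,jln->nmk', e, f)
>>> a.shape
(2, 7, 3, 19)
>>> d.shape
(7, 2, 3)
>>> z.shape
(2, 3, 5)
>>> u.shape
(11, 3, 11)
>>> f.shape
(19, 2, 7)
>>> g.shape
(3, 7)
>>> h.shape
(2, 3, 7)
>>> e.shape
(7, 2, 3)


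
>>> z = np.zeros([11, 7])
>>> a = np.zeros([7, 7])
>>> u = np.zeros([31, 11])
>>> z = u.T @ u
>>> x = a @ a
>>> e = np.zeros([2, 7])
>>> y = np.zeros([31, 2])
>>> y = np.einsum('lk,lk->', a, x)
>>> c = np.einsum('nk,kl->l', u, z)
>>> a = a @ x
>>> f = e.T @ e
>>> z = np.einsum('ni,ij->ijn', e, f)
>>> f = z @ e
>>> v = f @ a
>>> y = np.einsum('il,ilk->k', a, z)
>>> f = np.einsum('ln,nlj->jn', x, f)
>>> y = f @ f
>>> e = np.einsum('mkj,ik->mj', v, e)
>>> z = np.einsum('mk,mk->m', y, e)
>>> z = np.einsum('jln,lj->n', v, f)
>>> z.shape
(7,)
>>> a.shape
(7, 7)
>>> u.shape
(31, 11)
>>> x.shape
(7, 7)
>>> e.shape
(7, 7)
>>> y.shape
(7, 7)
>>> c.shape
(11,)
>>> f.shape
(7, 7)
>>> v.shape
(7, 7, 7)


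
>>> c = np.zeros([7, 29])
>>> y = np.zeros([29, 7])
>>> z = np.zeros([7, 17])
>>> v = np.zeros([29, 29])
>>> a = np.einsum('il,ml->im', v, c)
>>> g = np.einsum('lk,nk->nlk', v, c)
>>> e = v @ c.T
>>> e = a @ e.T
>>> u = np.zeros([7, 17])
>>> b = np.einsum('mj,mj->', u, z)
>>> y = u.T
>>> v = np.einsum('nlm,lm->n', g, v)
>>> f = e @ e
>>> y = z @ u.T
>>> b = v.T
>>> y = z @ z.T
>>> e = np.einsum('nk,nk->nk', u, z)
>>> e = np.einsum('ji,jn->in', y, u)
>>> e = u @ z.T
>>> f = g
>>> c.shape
(7, 29)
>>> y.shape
(7, 7)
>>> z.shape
(7, 17)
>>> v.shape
(7,)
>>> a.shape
(29, 7)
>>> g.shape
(7, 29, 29)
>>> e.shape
(7, 7)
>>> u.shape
(7, 17)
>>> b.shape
(7,)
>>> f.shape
(7, 29, 29)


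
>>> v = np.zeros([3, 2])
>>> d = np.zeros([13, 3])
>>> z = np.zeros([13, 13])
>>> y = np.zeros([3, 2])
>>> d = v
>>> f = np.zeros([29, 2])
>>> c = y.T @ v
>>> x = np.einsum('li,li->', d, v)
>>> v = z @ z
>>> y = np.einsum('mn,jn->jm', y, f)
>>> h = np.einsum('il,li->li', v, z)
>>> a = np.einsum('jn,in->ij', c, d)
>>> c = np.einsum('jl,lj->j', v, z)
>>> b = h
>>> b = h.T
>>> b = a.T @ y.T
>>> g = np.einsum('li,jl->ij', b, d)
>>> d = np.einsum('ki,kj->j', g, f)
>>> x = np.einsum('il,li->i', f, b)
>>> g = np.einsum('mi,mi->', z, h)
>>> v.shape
(13, 13)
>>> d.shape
(2,)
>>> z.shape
(13, 13)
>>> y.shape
(29, 3)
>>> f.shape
(29, 2)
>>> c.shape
(13,)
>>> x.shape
(29,)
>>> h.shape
(13, 13)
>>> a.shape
(3, 2)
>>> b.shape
(2, 29)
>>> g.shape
()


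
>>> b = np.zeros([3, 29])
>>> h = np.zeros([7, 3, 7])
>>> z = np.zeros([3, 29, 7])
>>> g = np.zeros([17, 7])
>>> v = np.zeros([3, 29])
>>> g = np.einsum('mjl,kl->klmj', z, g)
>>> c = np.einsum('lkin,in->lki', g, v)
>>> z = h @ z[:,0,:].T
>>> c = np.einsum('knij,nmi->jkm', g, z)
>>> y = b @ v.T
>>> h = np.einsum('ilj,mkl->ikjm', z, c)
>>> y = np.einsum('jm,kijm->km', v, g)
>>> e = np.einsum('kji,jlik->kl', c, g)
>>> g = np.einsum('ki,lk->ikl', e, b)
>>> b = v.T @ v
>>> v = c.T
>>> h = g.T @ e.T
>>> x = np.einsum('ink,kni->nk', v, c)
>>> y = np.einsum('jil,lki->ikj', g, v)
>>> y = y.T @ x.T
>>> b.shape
(29, 29)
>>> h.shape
(3, 29, 29)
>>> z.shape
(7, 3, 3)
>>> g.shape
(7, 29, 3)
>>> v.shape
(3, 17, 29)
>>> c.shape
(29, 17, 3)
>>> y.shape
(7, 17, 17)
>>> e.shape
(29, 7)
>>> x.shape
(17, 29)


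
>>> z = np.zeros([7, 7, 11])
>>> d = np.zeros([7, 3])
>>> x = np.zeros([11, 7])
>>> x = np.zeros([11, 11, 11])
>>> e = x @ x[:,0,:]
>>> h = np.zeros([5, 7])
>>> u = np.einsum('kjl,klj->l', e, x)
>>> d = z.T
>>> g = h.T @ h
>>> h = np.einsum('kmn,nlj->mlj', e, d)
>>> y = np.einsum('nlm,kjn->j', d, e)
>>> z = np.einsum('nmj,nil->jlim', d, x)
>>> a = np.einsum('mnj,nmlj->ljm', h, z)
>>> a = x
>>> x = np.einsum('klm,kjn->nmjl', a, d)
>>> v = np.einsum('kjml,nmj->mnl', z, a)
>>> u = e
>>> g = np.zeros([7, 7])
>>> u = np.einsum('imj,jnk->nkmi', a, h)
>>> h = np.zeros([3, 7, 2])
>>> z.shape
(7, 11, 11, 7)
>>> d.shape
(11, 7, 7)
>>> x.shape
(7, 11, 7, 11)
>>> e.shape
(11, 11, 11)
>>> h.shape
(3, 7, 2)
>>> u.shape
(7, 7, 11, 11)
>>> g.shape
(7, 7)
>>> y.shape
(11,)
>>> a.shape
(11, 11, 11)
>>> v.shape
(11, 11, 7)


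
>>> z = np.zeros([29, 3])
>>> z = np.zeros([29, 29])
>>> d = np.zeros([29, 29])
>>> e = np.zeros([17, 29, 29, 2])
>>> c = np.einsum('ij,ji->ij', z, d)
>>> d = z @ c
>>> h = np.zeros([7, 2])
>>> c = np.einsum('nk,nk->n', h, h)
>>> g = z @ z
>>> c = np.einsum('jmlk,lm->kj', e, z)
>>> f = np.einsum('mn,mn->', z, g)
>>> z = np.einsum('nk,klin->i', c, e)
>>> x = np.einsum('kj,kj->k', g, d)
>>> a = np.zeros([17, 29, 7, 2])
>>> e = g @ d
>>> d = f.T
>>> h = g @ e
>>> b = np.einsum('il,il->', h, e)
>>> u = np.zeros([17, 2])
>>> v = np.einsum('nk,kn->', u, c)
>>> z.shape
(29,)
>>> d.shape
()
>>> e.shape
(29, 29)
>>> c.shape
(2, 17)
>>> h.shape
(29, 29)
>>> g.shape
(29, 29)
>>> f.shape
()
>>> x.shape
(29,)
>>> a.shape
(17, 29, 7, 2)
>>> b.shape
()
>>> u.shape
(17, 2)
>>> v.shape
()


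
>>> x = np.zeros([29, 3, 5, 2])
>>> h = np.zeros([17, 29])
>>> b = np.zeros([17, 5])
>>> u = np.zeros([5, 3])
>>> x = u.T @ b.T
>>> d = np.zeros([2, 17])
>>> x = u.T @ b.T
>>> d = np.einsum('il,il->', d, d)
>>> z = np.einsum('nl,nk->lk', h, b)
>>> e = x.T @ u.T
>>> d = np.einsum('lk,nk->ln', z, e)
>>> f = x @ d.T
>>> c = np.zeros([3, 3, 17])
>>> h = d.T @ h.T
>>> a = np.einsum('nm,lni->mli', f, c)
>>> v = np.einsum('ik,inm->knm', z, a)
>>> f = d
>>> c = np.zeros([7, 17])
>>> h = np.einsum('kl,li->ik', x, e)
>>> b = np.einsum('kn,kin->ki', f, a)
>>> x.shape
(3, 17)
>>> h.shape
(5, 3)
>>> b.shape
(29, 3)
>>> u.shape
(5, 3)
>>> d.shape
(29, 17)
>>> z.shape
(29, 5)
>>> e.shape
(17, 5)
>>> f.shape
(29, 17)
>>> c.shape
(7, 17)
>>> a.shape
(29, 3, 17)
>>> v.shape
(5, 3, 17)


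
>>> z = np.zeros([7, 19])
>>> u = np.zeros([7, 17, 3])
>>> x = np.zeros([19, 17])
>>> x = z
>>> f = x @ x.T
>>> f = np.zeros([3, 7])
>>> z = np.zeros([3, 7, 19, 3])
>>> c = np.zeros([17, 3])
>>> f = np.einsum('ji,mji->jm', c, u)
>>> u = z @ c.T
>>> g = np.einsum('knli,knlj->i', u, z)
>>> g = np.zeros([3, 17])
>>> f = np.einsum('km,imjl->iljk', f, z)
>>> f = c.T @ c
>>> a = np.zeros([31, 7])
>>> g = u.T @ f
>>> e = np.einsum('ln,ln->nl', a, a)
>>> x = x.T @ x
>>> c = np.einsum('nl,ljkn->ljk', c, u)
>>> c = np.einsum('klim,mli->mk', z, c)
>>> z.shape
(3, 7, 19, 3)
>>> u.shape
(3, 7, 19, 17)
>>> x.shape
(19, 19)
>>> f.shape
(3, 3)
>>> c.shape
(3, 3)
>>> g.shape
(17, 19, 7, 3)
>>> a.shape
(31, 7)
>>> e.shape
(7, 31)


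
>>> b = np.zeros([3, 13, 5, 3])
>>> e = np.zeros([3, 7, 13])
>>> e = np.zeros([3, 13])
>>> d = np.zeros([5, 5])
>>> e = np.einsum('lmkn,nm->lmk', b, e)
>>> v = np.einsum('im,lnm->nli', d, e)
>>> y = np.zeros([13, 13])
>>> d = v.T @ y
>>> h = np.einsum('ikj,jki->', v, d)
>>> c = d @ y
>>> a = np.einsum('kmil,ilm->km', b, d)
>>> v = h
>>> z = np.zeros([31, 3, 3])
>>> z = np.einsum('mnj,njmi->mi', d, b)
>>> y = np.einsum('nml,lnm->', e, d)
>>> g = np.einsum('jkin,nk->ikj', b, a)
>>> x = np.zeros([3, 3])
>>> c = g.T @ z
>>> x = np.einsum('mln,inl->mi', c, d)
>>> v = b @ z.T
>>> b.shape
(3, 13, 5, 3)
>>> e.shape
(3, 13, 5)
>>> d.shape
(5, 3, 13)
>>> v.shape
(3, 13, 5, 5)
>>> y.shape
()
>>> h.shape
()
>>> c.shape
(3, 13, 3)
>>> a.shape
(3, 13)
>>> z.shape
(5, 3)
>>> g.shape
(5, 13, 3)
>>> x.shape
(3, 5)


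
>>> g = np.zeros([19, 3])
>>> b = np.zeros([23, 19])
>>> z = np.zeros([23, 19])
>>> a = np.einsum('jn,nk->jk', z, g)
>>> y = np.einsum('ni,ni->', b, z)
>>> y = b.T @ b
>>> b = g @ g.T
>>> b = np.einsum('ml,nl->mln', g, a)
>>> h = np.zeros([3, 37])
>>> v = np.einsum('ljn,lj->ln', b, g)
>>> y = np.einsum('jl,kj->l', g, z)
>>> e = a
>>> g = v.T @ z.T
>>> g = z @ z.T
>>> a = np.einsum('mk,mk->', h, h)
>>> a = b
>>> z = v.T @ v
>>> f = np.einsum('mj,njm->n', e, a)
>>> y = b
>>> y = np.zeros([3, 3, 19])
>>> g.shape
(23, 23)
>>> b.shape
(19, 3, 23)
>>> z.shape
(23, 23)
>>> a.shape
(19, 3, 23)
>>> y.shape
(3, 3, 19)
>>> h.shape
(3, 37)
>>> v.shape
(19, 23)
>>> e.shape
(23, 3)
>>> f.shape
(19,)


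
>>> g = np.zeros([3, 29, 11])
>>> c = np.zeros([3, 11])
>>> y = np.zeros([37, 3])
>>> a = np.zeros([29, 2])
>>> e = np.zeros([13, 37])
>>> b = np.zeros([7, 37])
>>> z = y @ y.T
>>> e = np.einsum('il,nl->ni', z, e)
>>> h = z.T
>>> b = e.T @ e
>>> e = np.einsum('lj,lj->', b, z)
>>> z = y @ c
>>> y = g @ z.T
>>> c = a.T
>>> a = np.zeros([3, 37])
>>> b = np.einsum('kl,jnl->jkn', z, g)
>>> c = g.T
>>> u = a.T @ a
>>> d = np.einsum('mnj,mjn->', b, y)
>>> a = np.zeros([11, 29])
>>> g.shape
(3, 29, 11)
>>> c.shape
(11, 29, 3)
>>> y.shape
(3, 29, 37)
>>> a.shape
(11, 29)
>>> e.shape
()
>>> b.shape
(3, 37, 29)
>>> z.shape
(37, 11)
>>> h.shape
(37, 37)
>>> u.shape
(37, 37)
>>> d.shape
()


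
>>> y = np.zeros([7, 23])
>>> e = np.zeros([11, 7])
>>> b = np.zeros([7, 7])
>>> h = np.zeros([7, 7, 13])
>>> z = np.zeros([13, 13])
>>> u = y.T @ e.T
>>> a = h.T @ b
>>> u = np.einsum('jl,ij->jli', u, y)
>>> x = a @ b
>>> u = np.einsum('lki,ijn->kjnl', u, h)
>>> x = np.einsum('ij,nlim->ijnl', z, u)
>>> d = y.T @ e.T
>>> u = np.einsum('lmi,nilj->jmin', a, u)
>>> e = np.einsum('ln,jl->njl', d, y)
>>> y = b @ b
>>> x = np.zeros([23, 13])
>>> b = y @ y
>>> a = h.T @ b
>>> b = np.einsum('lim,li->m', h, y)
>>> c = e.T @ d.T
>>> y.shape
(7, 7)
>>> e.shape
(11, 7, 23)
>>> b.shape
(13,)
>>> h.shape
(7, 7, 13)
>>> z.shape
(13, 13)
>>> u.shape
(23, 7, 7, 11)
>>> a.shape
(13, 7, 7)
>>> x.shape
(23, 13)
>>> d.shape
(23, 11)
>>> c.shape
(23, 7, 23)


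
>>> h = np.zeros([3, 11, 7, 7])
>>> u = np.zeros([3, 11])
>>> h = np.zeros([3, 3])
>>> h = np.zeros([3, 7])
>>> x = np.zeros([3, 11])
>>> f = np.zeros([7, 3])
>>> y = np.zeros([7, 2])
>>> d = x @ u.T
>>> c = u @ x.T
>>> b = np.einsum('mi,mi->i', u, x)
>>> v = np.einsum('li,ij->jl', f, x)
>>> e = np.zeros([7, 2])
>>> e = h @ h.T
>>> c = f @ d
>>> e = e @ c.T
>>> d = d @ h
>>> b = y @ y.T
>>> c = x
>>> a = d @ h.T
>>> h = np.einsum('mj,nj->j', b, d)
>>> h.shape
(7,)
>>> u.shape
(3, 11)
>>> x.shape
(3, 11)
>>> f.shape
(7, 3)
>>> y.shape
(7, 2)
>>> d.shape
(3, 7)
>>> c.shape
(3, 11)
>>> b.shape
(7, 7)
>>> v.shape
(11, 7)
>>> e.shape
(3, 7)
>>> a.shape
(3, 3)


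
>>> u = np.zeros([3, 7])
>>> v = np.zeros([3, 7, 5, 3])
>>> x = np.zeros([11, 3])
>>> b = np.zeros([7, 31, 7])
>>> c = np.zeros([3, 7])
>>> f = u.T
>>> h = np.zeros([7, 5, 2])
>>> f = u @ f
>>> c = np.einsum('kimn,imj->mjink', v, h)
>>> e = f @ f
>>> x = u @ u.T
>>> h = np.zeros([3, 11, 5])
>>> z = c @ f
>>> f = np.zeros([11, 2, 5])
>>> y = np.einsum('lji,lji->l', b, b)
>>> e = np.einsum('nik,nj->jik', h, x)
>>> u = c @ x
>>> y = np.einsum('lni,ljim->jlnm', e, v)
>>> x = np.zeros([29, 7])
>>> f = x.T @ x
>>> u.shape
(5, 2, 7, 3, 3)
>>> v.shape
(3, 7, 5, 3)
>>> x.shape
(29, 7)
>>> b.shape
(7, 31, 7)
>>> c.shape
(5, 2, 7, 3, 3)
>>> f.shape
(7, 7)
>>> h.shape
(3, 11, 5)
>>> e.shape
(3, 11, 5)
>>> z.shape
(5, 2, 7, 3, 3)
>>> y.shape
(7, 3, 11, 3)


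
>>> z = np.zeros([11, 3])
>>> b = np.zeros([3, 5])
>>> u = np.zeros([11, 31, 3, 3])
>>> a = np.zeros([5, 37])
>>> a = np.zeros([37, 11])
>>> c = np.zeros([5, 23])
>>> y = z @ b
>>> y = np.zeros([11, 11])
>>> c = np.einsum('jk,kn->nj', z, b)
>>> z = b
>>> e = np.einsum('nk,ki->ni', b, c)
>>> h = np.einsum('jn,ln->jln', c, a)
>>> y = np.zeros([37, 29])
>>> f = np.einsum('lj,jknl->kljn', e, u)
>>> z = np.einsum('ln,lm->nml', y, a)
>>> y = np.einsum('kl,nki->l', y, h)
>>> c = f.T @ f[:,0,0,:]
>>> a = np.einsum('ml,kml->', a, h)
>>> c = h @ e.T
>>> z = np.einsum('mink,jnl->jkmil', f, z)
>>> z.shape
(29, 3, 31, 3, 37)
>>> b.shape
(3, 5)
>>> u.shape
(11, 31, 3, 3)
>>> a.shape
()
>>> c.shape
(5, 37, 3)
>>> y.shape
(29,)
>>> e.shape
(3, 11)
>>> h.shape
(5, 37, 11)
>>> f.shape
(31, 3, 11, 3)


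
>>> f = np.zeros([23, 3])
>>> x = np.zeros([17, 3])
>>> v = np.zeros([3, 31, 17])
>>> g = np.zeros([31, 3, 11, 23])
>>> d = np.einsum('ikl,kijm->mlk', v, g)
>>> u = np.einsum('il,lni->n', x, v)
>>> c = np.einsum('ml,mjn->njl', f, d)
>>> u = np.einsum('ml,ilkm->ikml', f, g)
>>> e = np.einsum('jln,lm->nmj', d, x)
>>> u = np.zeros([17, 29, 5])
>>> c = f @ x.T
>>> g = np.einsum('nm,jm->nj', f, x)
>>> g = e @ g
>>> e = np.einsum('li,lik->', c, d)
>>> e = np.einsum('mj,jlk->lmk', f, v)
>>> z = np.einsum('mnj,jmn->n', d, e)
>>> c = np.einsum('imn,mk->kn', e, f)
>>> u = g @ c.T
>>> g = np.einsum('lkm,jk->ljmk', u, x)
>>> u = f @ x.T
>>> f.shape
(23, 3)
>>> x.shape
(17, 3)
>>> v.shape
(3, 31, 17)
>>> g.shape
(31, 17, 3, 3)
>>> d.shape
(23, 17, 31)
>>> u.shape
(23, 17)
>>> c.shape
(3, 17)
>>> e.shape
(31, 23, 17)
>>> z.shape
(17,)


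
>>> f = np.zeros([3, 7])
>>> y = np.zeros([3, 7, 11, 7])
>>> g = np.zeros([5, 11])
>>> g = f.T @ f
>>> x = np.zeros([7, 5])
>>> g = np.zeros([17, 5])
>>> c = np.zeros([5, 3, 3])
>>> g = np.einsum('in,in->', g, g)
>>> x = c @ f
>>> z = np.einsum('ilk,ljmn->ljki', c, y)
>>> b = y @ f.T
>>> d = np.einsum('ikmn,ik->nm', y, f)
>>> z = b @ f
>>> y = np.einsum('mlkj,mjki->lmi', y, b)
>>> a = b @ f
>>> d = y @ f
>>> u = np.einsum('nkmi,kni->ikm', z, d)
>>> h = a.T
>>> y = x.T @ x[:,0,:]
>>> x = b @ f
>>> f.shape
(3, 7)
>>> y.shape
(7, 3, 7)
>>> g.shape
()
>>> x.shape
(3, 7, 11, 7)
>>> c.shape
(5, 3, 3)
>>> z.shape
(3, 7, 11, 7)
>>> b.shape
(3, 7, 11, 3)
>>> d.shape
(7, 3, 7)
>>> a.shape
(3, 7, 11, 7)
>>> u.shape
(7, 7, 11)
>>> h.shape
(7, 11, 7, 3)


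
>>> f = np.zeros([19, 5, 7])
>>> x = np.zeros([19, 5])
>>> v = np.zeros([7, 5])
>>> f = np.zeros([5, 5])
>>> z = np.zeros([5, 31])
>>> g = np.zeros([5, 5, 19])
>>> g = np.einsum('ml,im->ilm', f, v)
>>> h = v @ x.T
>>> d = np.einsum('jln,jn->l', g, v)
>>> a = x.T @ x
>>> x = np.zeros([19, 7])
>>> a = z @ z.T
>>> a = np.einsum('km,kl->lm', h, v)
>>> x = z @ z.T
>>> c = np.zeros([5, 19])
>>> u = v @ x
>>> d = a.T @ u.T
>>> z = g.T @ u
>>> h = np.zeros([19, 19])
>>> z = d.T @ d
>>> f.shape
(5, 5)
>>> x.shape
(5, 5)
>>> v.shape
(7, 5)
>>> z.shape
(7, 7)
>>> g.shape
(7, 5, 5)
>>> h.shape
(19, 19)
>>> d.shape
(19, 7)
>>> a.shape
(5, 19)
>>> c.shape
(5, 19)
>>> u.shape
(7, 5)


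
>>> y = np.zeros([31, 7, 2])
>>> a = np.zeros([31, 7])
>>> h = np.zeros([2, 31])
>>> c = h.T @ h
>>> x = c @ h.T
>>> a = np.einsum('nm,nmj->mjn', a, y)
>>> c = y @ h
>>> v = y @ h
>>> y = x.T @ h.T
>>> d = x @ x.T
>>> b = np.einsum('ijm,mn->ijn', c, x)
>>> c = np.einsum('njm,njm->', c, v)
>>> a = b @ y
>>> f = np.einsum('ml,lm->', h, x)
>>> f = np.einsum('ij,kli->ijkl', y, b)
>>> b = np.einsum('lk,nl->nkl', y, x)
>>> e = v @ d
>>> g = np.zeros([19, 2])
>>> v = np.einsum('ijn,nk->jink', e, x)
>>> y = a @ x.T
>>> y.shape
(31, 7, 31)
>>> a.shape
(31, 7, 2)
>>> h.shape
(2, 31)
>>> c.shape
()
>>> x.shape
(31, 2)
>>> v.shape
(7, 31, 31, 2)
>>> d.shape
(31, 31)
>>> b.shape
(31, 2, 2)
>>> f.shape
(2, 2, 31, 7)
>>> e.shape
(31, 7, 31)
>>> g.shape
(19, 2)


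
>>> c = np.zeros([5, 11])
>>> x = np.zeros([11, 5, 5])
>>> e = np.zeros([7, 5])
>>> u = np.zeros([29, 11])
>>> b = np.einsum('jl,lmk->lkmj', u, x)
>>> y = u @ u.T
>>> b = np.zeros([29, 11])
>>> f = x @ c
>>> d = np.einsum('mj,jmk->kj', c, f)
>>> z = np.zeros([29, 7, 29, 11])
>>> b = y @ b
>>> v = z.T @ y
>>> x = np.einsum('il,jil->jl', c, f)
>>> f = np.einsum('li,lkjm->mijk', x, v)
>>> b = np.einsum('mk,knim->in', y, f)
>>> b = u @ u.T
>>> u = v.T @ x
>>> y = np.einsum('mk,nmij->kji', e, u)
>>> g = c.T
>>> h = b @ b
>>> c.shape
(5, 11)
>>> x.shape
(11, 11)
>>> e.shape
(7, 5)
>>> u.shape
(29, 7, 29, 11)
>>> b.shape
(29, 29)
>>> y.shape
(5, 11, 29)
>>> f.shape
(29, 11, 7, 29)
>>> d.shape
(11, 11)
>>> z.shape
(29, 7, 29, 11)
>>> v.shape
(11, 29, 7, 29)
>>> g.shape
(11, 5)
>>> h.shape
(29, 29)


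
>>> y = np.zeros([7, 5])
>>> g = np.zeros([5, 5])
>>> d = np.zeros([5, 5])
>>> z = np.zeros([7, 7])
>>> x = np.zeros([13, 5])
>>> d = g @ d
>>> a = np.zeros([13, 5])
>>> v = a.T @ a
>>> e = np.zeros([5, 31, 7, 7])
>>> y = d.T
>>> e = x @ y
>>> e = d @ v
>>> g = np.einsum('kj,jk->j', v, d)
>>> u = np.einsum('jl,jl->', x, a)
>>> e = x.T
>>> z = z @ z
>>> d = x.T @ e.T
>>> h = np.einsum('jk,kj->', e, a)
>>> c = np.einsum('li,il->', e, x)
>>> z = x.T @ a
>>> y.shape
(5, 5)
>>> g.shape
(5,)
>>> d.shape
(5, 5)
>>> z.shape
(5, 5)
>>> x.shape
(13, 5)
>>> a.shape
(13, 5)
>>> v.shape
(5, 5)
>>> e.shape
(5, 13)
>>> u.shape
()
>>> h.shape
()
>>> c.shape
()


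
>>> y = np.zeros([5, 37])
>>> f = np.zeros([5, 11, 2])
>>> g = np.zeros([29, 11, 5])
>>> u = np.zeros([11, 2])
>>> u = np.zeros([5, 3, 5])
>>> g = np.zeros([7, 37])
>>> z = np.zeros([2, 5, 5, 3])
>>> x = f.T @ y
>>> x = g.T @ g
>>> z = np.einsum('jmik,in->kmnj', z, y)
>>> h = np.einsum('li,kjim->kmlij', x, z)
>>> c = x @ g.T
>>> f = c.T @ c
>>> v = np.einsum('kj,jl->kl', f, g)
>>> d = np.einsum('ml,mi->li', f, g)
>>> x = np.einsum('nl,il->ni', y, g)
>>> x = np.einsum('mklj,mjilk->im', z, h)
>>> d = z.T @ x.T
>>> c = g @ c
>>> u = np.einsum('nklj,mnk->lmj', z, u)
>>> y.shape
(5, 37)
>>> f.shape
(7, 7)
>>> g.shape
(7, 37)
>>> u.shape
(37, 5, 2)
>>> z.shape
(3, 5, 37, 2)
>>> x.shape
(37, 3)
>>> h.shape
(3, 2, 37, 37, 5)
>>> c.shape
(7, 7)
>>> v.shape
(7, 37)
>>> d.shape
(2, 37, 5, 37)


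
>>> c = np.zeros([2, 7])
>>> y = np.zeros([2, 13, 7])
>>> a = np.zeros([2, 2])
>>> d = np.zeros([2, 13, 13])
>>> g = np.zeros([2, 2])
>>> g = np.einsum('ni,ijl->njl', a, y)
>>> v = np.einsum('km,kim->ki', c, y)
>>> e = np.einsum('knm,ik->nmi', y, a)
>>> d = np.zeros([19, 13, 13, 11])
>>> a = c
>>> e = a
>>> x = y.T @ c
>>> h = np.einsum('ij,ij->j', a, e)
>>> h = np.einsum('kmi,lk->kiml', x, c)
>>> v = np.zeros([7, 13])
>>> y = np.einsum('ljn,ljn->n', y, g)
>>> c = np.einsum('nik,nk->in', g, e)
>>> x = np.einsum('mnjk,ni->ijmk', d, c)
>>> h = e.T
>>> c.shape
(13, 2)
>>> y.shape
(7,)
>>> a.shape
(2, 7)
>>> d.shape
(19, 13, 13, 11)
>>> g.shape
(2, 13, 7)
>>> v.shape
(7, 13)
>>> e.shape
(2, 7)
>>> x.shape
(2, 13, 19, 11)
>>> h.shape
(7, 2)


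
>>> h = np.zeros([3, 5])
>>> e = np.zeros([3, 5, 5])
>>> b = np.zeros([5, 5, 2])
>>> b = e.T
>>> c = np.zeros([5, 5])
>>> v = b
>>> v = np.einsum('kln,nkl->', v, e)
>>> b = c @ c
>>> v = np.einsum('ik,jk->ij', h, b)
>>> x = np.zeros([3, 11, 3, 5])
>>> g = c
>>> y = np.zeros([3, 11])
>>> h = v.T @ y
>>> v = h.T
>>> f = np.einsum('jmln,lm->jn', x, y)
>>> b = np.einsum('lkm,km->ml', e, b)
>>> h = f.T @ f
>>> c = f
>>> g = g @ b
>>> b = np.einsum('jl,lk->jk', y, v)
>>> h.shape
(5, 5)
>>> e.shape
(3, 5, 5)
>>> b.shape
(3, 5)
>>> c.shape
(3, 5)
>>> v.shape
(11, 5)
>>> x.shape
(3, 11, 3, 5)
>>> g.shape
(5, 3)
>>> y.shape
(3, 11)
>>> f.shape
(3, 5)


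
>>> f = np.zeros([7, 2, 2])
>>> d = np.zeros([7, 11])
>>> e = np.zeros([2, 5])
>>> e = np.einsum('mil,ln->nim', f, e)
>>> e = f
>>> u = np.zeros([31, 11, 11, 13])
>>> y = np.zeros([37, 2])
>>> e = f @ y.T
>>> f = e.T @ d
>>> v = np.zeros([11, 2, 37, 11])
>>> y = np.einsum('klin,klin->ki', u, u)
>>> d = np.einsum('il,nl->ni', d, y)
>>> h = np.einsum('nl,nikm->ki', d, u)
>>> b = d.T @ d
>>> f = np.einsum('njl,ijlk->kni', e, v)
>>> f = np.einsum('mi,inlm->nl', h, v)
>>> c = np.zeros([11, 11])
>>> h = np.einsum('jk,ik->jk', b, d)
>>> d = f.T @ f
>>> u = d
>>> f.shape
(2, 37)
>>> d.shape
(37, 37)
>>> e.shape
(7, 2, 37)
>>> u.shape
(37, 37)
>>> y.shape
(31, 11)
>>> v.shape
(11, 2, 37, 11)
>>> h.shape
(7, 7)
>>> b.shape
(7, 7)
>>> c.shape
(11, 11)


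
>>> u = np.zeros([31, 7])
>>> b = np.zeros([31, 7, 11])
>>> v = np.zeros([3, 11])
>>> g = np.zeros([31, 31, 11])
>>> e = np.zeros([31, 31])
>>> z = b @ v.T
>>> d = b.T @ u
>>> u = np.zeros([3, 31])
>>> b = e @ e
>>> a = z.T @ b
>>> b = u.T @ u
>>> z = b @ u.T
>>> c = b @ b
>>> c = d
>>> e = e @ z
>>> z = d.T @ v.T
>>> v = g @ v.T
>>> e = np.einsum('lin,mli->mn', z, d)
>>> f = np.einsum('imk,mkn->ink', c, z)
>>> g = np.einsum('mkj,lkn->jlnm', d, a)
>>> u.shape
(3, 31)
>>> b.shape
(31, 31)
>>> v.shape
(31, 31, 3)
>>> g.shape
(7, 3, 31, 11)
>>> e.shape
(11, 3)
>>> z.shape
(7, 7, 3)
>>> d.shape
(11, 7, 7)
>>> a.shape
(3, 7, 31)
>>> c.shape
(11, 7, 7)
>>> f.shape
(11, 3, 7)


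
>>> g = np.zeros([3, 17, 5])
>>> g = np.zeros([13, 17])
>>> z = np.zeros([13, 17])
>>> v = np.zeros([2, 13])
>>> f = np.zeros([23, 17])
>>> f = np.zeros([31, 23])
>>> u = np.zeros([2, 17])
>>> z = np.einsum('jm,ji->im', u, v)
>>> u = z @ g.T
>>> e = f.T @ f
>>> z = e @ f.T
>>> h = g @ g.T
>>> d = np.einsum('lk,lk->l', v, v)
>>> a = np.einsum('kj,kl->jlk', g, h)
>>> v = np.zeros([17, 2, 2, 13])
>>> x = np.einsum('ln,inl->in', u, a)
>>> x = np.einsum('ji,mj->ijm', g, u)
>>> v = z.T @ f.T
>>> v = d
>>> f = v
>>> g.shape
(13, 17)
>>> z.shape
(23, 31)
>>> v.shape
(2,)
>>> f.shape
(2,)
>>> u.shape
(13, 13)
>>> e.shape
(23, 23)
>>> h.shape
(13, 13)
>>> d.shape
(2,)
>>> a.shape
(17, 13, 13)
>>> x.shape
(17, 13, 13)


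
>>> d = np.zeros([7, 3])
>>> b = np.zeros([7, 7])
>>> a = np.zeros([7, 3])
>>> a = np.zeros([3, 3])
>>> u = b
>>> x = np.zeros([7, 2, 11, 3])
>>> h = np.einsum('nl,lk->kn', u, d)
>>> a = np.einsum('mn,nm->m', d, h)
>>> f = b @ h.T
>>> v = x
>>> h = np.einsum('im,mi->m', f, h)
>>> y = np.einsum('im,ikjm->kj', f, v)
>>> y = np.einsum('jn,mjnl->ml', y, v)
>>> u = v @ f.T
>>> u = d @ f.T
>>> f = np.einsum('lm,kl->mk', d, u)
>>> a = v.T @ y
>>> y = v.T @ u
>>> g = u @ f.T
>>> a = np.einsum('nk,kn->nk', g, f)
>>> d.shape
(7, 3)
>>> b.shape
(7, 7)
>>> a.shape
(7, 3)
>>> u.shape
(7, 7)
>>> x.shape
(7, 2, 11, 3)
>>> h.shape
(3,)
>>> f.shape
(3, 7)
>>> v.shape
(7, 2, 11, 3)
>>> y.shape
(3, 11, 2, 7)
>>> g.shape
(7, 3)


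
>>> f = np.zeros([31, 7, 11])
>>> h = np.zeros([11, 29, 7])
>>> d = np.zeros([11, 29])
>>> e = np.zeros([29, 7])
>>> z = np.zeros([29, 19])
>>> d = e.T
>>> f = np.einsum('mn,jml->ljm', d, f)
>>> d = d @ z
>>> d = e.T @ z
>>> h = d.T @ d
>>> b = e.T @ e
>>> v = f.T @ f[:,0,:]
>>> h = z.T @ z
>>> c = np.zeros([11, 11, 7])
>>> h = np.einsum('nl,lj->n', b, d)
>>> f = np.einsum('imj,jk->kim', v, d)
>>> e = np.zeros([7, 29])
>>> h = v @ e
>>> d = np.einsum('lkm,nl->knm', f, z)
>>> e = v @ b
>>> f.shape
(19, 7, 31)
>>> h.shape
(7, 31, 29)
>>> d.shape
(7, 29, 31)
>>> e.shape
(7, 31, 7)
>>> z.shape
(29, 19)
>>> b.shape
(7, 7)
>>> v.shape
(7, 31, 7)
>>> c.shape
(11, 11, 7)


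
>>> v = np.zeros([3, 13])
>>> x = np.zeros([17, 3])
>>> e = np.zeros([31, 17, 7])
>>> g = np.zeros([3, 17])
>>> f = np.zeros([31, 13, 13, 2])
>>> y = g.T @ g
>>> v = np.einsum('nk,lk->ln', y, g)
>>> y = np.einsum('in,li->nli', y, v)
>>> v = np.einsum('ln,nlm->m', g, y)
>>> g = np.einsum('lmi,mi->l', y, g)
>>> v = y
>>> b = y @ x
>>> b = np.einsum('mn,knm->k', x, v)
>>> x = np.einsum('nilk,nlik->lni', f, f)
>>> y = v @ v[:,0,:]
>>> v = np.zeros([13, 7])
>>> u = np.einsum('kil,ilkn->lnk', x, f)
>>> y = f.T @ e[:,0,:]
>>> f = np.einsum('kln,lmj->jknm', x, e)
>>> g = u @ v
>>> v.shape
(13, 7)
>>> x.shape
(13, 31, 13)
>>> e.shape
(31, 17, 7)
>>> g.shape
(13, 2, 7)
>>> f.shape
(7, 13, 13, 17)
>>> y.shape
(2, 13, 13, 7)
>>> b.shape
(17,)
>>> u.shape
(13, 2, 13)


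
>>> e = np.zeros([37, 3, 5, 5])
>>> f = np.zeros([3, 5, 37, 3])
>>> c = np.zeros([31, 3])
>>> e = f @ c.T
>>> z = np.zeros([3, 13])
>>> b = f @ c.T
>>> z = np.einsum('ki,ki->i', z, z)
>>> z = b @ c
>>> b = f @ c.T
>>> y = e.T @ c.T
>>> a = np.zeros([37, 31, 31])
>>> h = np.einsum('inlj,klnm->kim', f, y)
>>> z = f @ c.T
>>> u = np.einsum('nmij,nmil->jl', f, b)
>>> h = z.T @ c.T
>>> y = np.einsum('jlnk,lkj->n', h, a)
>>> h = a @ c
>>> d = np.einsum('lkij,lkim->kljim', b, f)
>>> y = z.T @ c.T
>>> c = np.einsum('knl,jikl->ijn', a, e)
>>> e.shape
(3, 5, 37, 31)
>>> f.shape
(3, 5, 37, 3)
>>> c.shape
(5, 3, 31)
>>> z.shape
(3, 5, 37, 31)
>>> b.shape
(3, 5, 37, 31)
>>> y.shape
(31, 37, 5, 31)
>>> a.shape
(37, 31, 31)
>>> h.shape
(37, 31, 3)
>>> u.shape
(3, 31)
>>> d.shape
(5, 3, 31, 37, 3)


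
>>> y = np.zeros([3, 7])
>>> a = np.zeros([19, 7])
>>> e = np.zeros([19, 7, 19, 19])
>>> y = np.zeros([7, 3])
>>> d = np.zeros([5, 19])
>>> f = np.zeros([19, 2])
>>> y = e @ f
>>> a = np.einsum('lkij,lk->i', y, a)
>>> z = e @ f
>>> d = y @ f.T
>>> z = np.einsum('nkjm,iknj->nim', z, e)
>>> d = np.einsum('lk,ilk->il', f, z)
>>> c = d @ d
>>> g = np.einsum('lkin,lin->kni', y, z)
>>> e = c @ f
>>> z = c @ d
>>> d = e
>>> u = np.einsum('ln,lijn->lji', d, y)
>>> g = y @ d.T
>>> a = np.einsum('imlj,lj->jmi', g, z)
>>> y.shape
(19, 7, 19, 2)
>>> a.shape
(19, 7, 19)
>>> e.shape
(19, 2)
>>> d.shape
(19, 2)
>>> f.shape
(19, 2)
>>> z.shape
(19, 19)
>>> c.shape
(19, 19)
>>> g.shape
(19, 7, 19, 19)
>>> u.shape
(19, 19, 7)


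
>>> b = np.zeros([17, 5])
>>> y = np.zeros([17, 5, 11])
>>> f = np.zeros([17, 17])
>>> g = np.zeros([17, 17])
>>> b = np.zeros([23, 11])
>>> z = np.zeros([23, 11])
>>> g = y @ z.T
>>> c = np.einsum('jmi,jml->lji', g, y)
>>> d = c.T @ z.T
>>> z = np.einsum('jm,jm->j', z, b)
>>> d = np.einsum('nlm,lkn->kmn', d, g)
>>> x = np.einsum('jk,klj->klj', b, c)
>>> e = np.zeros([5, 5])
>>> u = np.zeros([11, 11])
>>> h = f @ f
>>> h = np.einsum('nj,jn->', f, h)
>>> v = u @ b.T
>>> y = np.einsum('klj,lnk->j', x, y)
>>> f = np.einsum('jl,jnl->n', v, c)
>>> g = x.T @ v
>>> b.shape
(23, 11)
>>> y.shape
(23,)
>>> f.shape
(17,)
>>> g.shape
(23, 17, 23)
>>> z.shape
(23,)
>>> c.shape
(11, 17, 23)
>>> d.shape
(5, 23, 23)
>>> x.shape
(11, 17, 23)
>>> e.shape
(5, 5)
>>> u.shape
(11, 11)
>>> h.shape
()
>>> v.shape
(11, 23)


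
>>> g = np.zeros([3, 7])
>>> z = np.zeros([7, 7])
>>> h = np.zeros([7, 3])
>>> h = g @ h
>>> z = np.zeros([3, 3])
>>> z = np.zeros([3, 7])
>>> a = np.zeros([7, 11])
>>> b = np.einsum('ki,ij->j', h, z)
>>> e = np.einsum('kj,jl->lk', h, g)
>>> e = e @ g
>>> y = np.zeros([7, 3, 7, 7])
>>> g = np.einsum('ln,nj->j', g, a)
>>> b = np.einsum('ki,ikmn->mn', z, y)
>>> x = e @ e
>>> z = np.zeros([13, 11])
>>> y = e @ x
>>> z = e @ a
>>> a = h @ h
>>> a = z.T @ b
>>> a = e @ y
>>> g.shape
(11,)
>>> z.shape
(7, 11)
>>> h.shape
(3, 3)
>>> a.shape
(7, 7)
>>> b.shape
(7, 7)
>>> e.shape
(7, 7)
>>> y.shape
(7, 7)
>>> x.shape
(7, 7)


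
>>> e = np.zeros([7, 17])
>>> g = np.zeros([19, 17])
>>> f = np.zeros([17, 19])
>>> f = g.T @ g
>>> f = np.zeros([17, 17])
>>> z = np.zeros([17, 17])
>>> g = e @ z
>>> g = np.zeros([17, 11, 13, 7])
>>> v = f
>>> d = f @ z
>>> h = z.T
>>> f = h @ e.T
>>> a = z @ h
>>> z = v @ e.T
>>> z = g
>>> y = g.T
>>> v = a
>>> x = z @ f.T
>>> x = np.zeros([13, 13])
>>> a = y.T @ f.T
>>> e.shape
(7, 17)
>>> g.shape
(17, 11, 13, 7)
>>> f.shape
(17, 7)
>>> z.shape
(17, 11, 13, 7)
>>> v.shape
(17, 17)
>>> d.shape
(17, 17)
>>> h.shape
(17, 17)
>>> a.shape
(17, 11, 13, 17)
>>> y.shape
(7, 13, 11, 17)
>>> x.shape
(13, 13)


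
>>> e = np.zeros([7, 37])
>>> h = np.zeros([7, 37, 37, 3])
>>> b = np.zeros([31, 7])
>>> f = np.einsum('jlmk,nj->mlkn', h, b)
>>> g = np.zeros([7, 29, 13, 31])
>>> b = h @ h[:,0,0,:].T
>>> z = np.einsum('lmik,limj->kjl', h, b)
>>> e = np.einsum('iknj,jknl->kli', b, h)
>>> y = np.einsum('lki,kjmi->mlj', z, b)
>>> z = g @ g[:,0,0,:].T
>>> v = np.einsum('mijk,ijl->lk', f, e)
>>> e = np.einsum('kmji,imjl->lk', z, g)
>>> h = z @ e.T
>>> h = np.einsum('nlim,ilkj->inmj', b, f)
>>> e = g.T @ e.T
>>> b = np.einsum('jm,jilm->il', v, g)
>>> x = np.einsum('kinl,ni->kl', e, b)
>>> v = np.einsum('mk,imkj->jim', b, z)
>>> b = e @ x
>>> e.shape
(31, 13, 29, 31)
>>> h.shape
(37, 7, 7, 31)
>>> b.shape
(31, 13, 29, 31)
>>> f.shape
(37, 37, 3, 31)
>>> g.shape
(7, 29, 13, 31)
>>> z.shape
(7, 29, 13, 7)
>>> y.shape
(37, 3, 37)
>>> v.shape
(7, 7, 29)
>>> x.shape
(31, 31)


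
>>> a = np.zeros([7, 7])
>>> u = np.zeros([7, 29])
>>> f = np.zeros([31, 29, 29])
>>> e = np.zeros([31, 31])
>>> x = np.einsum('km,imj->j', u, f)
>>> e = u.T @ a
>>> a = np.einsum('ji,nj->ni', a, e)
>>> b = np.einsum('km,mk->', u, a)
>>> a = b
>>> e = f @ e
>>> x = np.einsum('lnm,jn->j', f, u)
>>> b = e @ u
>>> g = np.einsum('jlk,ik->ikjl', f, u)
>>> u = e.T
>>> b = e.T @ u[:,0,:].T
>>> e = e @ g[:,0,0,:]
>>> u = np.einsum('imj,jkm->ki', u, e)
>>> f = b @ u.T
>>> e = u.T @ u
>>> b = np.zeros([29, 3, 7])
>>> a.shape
()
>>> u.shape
(29, 7)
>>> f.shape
(7, 29, 29)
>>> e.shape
(7, 7)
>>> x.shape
(7,)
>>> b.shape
(29, 3, 7)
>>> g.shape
(7, 29, 31, 29)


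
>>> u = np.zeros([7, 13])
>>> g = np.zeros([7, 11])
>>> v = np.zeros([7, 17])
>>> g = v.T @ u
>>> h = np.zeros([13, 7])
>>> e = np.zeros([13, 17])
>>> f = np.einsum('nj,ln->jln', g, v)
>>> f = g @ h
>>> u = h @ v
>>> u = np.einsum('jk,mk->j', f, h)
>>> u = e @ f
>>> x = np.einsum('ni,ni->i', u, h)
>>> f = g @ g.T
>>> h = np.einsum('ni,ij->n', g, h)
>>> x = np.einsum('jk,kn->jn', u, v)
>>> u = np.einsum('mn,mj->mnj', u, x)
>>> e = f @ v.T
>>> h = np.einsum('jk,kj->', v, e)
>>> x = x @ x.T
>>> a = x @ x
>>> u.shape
(13, 7, 17)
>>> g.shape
(17, 13)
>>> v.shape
(7, 17)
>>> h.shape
()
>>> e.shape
(17, 7)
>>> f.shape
(17, 17)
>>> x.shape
(13, 13)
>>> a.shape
(13, 13)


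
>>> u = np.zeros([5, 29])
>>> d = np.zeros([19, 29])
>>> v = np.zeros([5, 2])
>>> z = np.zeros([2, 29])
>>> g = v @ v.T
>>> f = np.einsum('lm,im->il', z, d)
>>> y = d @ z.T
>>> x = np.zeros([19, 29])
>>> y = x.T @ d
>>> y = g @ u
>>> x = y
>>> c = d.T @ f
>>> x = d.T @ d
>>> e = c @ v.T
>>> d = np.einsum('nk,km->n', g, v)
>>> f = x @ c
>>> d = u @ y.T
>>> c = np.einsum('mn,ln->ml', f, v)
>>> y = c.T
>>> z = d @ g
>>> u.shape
(5, 29)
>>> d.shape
(5, 5)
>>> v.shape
(5, 2)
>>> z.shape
(5, 5)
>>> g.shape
(5, 5)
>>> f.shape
(29, 2)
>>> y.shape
(5, 29)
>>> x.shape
(29, 29)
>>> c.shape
(29, 5)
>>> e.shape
(29, 5)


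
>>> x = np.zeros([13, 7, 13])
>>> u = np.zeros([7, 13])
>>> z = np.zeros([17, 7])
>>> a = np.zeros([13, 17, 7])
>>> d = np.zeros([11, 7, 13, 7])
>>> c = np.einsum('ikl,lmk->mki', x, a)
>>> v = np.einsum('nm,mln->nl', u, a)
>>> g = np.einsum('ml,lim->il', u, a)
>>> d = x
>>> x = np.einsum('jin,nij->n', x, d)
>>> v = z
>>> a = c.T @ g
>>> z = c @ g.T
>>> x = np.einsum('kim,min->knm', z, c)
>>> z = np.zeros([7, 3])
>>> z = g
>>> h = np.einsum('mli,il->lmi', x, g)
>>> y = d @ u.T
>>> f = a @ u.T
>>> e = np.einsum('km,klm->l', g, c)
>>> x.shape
(17, 13, 17)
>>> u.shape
(7, 13)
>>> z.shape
(17, 13)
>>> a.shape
(13, 7, 13)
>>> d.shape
(13, 7, 13)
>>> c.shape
(17, 7, 13)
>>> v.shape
(17, 7)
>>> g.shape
(17, 13)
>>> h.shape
(13, 17, 17)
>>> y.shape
(13, 7, 7)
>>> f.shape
(13, 7, 7)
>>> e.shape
(7,)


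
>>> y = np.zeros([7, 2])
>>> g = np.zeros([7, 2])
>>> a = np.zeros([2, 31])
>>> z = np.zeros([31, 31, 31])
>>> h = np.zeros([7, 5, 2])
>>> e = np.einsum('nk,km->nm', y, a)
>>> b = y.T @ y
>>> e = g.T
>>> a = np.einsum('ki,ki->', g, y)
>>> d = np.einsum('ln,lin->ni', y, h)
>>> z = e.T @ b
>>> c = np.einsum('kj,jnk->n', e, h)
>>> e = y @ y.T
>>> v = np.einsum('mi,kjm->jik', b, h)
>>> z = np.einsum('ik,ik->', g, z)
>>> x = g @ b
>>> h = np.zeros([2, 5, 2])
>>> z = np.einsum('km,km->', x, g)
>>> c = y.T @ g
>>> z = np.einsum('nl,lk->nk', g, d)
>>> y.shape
(7, 2)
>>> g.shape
(7, 2)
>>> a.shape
()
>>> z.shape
(7, 5)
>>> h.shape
(2, 5, 2)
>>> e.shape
(7, 7)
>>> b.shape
(2, 2)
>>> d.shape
(2, 5)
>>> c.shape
(2, 2)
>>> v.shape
(5, 2, 7)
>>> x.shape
(7, 2)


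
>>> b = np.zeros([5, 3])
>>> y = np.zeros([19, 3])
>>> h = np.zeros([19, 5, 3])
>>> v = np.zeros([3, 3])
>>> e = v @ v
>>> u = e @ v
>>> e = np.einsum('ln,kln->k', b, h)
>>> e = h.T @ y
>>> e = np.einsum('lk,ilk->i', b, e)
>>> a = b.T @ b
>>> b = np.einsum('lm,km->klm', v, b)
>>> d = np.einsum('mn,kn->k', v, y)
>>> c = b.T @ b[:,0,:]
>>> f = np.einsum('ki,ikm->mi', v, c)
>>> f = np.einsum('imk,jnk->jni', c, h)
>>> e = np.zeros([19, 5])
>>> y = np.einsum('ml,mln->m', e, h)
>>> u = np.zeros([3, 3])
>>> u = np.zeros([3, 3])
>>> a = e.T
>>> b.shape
(5, 3, 3)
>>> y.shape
(19,)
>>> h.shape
(19, 5, 3)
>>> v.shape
(3, 3)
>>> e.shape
(19, 5)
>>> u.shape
(3, 3)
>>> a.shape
(5, 19)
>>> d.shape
(19,)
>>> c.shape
(3, 3, 3)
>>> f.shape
(19, 5, 3)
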